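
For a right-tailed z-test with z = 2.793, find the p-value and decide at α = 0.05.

p = P(Z > 2.793) = 1 - Φ(2.793) ≈ 0.0026. Since p < 0.05, reject H₀ (significant) at α = 0.05.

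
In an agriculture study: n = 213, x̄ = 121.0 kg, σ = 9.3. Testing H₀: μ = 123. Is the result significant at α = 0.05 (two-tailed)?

z = (121.0 - 123)/(9.3/√213) = -3.139. Since |z| > 1.96, significant at α = 0.05.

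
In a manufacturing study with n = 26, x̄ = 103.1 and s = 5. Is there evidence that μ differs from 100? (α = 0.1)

t = (x̄ - μ₀)/(s/√n) = (103.1 - 100)/(5/√26) = 3.161. df = 25, critical t = ±1.708. Reject H₀.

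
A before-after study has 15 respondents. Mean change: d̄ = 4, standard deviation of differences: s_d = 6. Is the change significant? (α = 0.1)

t = d̄/(s_d/√n) = 4/(6/√15) = 2.582. df = 14, critical t = ±1.761. Reject H₀.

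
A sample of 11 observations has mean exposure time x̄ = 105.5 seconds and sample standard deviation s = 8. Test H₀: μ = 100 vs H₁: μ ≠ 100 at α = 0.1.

t = (x̄ - μ₀)/(s/√n) = (105.5 - 100)/(8/√11) = 2.28. df = 10, critical t = ±1.812. Reject H₀.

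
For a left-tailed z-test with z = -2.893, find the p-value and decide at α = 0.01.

p = P(Z < -2.893) = Φ(-2.893) ≈ 0.0019. Since p < 0.01, reject H₀ (significant) at α = 0.01.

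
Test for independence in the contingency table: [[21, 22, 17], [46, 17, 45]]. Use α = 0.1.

χ² = 9.691. df = 2, critical = 4.605. Reject H₀. Variables are dependent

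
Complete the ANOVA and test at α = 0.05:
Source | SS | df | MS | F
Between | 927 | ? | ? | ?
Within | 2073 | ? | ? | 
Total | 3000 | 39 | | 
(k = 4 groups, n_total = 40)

df_between = 3, df_within = 36. MS_between = 309.0, MS_within = 57.58. F = 5.366, F_crit ≈ 2.866. Reject H₀.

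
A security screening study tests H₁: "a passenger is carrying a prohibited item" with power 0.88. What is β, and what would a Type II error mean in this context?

β = 1 - power = 1 - 0.88 = 0.12. A Type II error is failing to reject H₀ when H₀ is false (false negative) — here, failing to conclude that a passenger is carrying a prohibited item when in fact it is true. Consequence: letting a prohibited item through — security breach.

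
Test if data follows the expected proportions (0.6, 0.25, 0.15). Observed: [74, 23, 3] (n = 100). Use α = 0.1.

Expected: [60.0, 25.0, 15.0]. χ² = 13.027. df = 2, critical = 4.605. Reject H₀.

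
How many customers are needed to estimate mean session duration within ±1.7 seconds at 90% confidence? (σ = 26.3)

n = (z*σ/E)² = (1.645×26.3/1.7)² = 647.7 → n = 648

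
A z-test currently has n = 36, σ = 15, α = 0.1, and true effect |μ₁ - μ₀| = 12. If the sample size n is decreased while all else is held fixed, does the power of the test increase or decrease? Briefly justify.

Power decreases: a smaller n inflates the standard error σ/√n, pulling the sampling distribution under H₁ back toward the critical value.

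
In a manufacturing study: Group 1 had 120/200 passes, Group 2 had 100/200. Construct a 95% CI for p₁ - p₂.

p̂₁ = 0.6, p̂₂ = 0.5. Difference = 0.1. CI = (0.003, 0.197)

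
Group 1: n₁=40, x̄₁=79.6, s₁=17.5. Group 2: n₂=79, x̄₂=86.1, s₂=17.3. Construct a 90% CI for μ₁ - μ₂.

Difference = -6.5. SE = √(17.5²/40 + 17.3²/79) = 3.383. CI = (-12.07, -0.93)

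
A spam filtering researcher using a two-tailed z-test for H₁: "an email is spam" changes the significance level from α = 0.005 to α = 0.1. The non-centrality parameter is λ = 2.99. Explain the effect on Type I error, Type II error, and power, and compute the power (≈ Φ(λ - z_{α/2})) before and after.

Increasing α from 0.005 to 0.1:
• Type I error rate increases (α is the Type I rate by definition).
• Critical value moves from z_{α/2} = 2.807 to 1.645, so power = Φ(λ - z_{α/2}) goes from Φ(2.99 - 2.807) = 0.573 to Φ(2.99 - 1.645) = 0.911.
• Type II error rate β = 1 - power therefore decreases (0.427 → 0.089).
Appropriate when false negatives are costly — here, a spam email lands in the inbox.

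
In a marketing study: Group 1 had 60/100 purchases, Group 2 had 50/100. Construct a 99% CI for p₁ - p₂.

p̂₁ = 0.6, p̂₂ = 0.5. Difference = 0.1. CI = (-0.08, 0.28)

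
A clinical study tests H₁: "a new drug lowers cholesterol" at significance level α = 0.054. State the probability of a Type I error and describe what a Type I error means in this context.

P(Type I error) = α = 0.054. A Type I error is rejecting H₀ when H₀ is actually true (false positive) — here, concluding that a new drug lowers cholesterol when in fact this is not the case. Consequence: approving an ineffective drug — patients take a useless medication and may skip effective alternatives.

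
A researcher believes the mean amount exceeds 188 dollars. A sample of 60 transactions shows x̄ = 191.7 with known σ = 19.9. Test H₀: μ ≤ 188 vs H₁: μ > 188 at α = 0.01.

z = 1.44. Critical value: 2.33. Fail to reject H₀.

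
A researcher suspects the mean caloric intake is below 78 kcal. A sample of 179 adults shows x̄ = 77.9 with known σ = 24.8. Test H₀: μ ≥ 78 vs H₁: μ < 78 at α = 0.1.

z = -0.054. Critical value: -1.28. Fail to reject H₀.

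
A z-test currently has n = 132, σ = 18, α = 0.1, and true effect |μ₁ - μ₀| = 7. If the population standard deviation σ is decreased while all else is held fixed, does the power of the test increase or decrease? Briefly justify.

Power increases: a smaller σ shrinks the standard error σ/√n, moving the sampling distribution under H₁ further from the critical value.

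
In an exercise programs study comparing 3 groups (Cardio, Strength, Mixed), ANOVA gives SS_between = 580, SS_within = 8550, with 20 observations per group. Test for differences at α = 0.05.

df_between = 2, df_within = 57. F = MS_between/MS_within = 290.0/150.0 = 1.933. F_crit ≈ 3.159. Fail to reject H₀.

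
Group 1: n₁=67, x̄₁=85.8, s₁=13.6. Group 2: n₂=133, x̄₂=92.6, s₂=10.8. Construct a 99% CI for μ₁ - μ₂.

Difference = -6.8. SE = √(13.6²/67 + 10.8²/133) = 1.907. CI = (-11.71, -1.89)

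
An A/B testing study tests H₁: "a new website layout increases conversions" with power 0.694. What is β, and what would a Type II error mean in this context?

β = 1 - power = 1 - 0.694 = 0.306. A Type II error is failing to reject H₀ when H₀ is false (false negative) — here, failing to conclude that a new website layout increases conversions when in fact it is true. Consequence: discarding a layout that would have improved conversions — lost revenue.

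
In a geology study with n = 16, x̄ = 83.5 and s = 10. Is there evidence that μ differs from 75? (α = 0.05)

t = (x̄ - μ₀)/(s/√n) = (83.5 - 75)/(10/√16) = 3.4. df = 15, critical t = ±2.131. Reject H₀.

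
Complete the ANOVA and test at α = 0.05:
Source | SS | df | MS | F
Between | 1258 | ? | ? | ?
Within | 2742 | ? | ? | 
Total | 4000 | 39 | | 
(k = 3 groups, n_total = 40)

df_between = 2, df_within = 37. MS_between = 629.0, MS_within = 74.11. F = 8.488, F_crit ≈ 3.252. Reject H₀.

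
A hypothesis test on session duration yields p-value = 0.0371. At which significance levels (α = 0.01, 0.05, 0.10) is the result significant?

p = 0.0371. Significant at: α = 0.05, 0.1.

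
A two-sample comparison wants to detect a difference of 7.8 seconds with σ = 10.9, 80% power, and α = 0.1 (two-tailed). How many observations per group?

n per group = 2(z_α/2 + z_β)²σ²/d² = 2×(1.645 + 0.84)²×10.9²/7.8² = 24.1 → n = 25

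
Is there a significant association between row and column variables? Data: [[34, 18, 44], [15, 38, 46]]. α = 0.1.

χ² = 14.512. df = 2, critical = 4.605. Reject H₀. Variables are dependent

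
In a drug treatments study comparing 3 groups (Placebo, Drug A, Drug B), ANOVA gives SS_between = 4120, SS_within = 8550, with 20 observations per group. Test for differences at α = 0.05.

df_between = 2, df_within = 57. F = MS_between/MS_within = 2060.0/150.0 = 13.733. F_crit ≈ 3.159. Reject H₀. At least one mean differs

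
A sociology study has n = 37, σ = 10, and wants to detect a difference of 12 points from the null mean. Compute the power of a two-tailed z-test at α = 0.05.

SE = σ/√n = 10/√37 = 1.644. Non-centrality λ = d/SE = 12/1.644 = 7.299. Power ≈ Φ(λ - z_{α/2}) = Φ(7.299 - 1.96) = Φ(5.339) = 1.0.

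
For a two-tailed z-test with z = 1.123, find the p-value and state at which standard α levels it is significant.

p = 2·P(Z > |1.123|) = 2·(1 - Φ(1.123)) ≈ 0.2614. Not significant at any standard level.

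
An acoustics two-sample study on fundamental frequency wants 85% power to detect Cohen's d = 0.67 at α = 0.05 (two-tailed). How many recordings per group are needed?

z_{α/2} = 1.96, z_β = Φ⁻¹(0.85) = 1.036. For medium effect (d = 0.67): n per group = 2(z_{α/2} + z_β)²/d² = 2(1.96 + 1.036)²/0.67² = 40.0 → 40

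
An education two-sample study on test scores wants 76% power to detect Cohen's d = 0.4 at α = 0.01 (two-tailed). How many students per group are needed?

z_{α/2} = 2.576, z_β = Φ⁻¹(0.76) = 0.706. For small effect (d = 0.4): n per group = 2(z_{α/2} + z_β)²/d² = 2(2.576 + 0.706)²/0.4² = 134.6 → 135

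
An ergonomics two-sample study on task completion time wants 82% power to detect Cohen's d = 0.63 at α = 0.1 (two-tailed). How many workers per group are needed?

z_{α/2} = 1.645, z_β = Φ⁻¹(0.82) = 0.915. For medium effect (d = 0.63): n per group = 2(z_{α/2} + z_β)²/d² = 2(1.645 + 0.915)²/0.63² = 33.02 → 34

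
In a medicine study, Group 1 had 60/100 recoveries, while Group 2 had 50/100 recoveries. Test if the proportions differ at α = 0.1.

p̂₁ = 0.6, p̂₂ = 0.5, pooled p̂ = 0.55. z = 1.421. Critical: ±1.645. Fail to reject H₀.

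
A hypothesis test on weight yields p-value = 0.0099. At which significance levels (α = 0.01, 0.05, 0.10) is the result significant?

p = 0.0099. Significant at: α = 0.01, 0.05, 0.1.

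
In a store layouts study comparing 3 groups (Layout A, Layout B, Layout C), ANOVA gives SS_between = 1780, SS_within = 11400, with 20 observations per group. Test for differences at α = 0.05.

df_between = 2, df_within = 57. F = MS_between/MS_within = 890.0/200.0 = 4.45. F_crit ≈ 3.159. Reject H₀. At least one mean differs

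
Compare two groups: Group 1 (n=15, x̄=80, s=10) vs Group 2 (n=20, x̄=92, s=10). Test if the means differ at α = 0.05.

Pooled sp = 10.0. t = -3.513, df = 33. Critical t = ±2.035. Reject H₀.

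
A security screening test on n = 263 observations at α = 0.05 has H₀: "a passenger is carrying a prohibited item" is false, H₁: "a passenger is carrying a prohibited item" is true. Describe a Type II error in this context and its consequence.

Type II error: failing to reject H₀ when it is false — concluding that a passenger is carrying a prohibited item is not supported when in fact it is. Consequence: letting a prohibited item through — security breach.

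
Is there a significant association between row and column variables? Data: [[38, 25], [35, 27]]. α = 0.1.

χ² = 0.192. df = 1, critical = 2.706. Fail to reject H₀. No evidence of dependence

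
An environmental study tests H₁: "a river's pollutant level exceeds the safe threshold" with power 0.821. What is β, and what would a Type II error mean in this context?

β = 1 - power = 1 - 0.821 = 0.179. A Type II error is failing to reject H₀ when H₀ is false (false negative) — here, failing to conclude that a river's pollutant level exceeds the safe threshold when in fact it is true. Consequence: allowing unsafe pollution to continue.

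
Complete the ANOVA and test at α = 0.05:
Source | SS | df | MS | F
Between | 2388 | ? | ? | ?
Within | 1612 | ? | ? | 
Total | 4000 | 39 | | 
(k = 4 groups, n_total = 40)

df_between = 3, df_within = 36. MS_between = 796.0, MS_within = 44.78. F = 17.777, F_crit ≈ 2.866. Reject H₀.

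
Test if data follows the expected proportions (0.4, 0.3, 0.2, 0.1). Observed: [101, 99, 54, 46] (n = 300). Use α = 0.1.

Expected: [120.0, 90.0, 60.0, 30.0]. χ² = 13.042. df = 3, critical = 6.251. Reject H₀.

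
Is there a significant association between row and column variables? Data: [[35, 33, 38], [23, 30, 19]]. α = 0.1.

χ² = 2.558. df = 2, critical = 4.605. Fail to reject H₀. No evidence of dependence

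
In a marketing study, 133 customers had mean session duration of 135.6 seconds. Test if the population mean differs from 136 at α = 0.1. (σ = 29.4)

z = (x̄ - μ₀)/(σ/√n) = (135.6 - 136)/(29.4/√133) = -0.157. Critical value: ±1.645. Since |-0.157| ≤ 1.645, Fail to reject H₀.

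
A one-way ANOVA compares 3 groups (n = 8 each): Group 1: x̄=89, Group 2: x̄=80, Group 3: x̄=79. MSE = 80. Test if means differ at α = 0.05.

Grand mean = 82.67. SS_between = 485.33, MS_between = 242.67. F = 3.033, F_crit ≈ 3.467. Fail to reject H₀.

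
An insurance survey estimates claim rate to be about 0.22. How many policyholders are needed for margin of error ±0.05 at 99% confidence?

n = z²p(1-p)/E² = 2.576²×0.22×0.78/0.05² = 455.5 → n = 456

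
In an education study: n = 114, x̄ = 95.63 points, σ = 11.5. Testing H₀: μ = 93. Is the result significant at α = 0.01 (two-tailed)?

z = (95.63 - 93)/(11.5/√114) = 2.442. Since |z| ≤ 2.576, not significant at α = 0.01.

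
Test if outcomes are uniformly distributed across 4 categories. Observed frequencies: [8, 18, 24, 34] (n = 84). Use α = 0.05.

Expected = 21 each. χ² = Σ(O-E)²/E = 16.952. df = 3, critical value = 7.815. Reject H₀.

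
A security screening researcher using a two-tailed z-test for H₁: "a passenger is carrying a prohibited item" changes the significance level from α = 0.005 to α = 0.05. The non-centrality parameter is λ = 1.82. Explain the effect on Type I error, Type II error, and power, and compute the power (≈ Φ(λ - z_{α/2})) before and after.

Increasing α from 0.005 to 0.05:
• Type I error rate increases (α is the Type I rate by definition).
• Critical value moves from z_{α/2} = 2.807 to 1.96, so power = Φ(λ - z_{α/2}) goes from Φ(1.82 - 2.807) = 0.162 to Φ(1.82 - 1.96) = 0.444.
• Type II error rate β = 1 - power therefore decreases (0.838 → 0.556).
Appropriate when false negatives are costly — here, letting a prohibited item through — security breach.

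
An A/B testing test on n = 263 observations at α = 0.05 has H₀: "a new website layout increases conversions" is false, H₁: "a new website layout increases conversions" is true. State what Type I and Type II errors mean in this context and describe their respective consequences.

Type I (false positive): concluding that a new website layout increases conversions when it is not — rolling out a layout that doesn't actually help — wasted engineering effort. Type II (false negative): failing to conclude that a new website layout increases conversions when it is — discarding a layout that would have improved conversions — lost revenue. Which is costlier depends on domain priorities and is a judgement call rather than a statistical fact.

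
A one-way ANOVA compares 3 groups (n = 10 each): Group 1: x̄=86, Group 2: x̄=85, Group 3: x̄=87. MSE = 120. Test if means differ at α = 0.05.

Grand mean = 86.0. SS_between = 20.0, MS_between = 10.0. F = 0.083, F_crit ≈ 3.354. Fail to reject H₀.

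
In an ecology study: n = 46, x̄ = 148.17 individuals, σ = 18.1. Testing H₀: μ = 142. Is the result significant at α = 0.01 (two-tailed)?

z = (148.17 - 142)/(18.1/√46) = 2.312. Since |z| ≤ 2.576, not significant at α = 0.01.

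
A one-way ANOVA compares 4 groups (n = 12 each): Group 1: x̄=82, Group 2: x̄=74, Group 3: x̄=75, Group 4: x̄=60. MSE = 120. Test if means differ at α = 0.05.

Grand mean = 72.75. SS_between = 3057.0, MS_between = 1019.0. F = 8.492, F_crit ≈ 2.816. Reject H₀.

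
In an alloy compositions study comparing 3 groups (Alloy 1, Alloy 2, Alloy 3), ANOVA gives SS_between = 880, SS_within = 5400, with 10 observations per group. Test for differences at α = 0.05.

df_between = 2, df_within = 27. F = MS_between/MS_within = 440.0/200.0 = 2.2. F_crit ≈ 3.354. Fail to reject H₀.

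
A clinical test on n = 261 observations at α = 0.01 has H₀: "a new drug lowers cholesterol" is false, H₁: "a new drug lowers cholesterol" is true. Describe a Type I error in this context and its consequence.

Type I error: rejecting H₀ when it is true — concluding that a new drug lowers cholesterol when in fact it is not. Consequence: approving an ineffective drug — patients take a useless medication and may skip effective alternatives.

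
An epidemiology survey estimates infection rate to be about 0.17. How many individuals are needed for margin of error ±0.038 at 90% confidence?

n = z²p(1-p)/E² = 1.645²×0.17×0.83/0.038² = 264.4 → n = 265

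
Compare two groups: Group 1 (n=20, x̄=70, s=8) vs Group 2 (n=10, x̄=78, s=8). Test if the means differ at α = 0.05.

Pooled sp = 8.0. t = -2.582, df = 28. Critical t = ±2.048. Reject H₀.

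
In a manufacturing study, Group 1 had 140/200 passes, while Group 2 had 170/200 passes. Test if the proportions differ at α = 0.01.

p̂₁ = 0.7, p̂₂ = 0.85, pooled p̂ = 0.775. z = -3.592. Critical: ±2.576. Reject H₀.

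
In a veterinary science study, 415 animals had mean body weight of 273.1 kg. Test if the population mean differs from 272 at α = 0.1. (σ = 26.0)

z = (x̄ - μ₀)/(σ/√n) = (273.1 - 272)/(26.0/√415) = 0.862. Critical value: ±1.645. Since |0.862| ≤ 1.645, Fail to reject H₀.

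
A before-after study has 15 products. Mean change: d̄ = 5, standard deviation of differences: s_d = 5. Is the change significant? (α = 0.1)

t = d̄/(s_d/√n) = 5/(5/√15) = 3.873. df = 14, critical t = ±1.761. Reject H₀.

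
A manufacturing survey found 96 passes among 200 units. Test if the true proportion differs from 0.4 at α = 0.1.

p̂ = 0.48, p₀ = 0.4. z = (p̂ - p₀)/√(p₀(1-p₀)/n) = 2.309. Critical: ±1.645. Reject H₀.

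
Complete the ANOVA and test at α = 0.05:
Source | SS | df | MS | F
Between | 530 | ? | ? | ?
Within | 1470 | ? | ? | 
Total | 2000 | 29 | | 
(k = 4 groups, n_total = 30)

df_between = 3, df_within = 26. MS_between = 176.67, MS_within = 56.54. F = 3.125, F_crit ≈ 2.975. Reject H₀.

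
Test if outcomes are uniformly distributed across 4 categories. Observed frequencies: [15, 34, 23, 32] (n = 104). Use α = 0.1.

Expected = 26 each. χ² = Σ(O-E)²/E = 8.846. df = 3, critical value = 6.251. Reject H₀.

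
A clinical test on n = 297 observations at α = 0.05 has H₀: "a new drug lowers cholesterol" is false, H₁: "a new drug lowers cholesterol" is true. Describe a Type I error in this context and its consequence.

Type I error: rejecting H₀ when it is true — concluding that a new drug lowers cholesterol when in fact it is not. Consequence: approving an ineffective drug — patients take a useless medication and may skip effective alternatives.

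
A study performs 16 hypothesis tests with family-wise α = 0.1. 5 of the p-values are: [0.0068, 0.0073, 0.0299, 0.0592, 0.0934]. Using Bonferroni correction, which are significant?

Bonferroni α = 0.1/16 = 0.00625. None of the given p-values are significant.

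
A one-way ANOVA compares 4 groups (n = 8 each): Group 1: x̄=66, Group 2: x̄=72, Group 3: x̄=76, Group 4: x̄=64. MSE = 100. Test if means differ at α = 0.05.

Grand mean = 69.5. SS_between = 728.0, MS_between = 242.67. F = 2.427, F_crit ≈ 2.947. Fail to reject H₀.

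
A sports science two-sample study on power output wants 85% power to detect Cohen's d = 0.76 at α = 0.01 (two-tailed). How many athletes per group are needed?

z_{α/2} = 2.576, z_β = Φ⁻¹(0.85) = 1.036. For medium effect (d = 0.76): n per group = 2(z_{α/2} + z_β)²/d² = 2(2.576 + 1.036)²/0.76² = 45.2 → 46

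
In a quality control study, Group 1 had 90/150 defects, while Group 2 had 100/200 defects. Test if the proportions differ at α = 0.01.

p̂₁ = 0.6, p̂₂ = 0.5, pooled p̂ = 0.543. z = 1.858. Critical: ±2.576. Fail to reject H₀.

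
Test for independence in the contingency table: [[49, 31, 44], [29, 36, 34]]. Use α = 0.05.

χ² = 4.031. df = 2, critical = 5.991. Fail to reject H₀. No evidence of dependence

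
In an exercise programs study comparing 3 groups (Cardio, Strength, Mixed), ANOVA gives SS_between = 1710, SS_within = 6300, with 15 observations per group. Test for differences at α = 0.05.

df_between = 2, df_within = 42. F = MS_between/MS_within = 855.0/150.0 = 5.7. F_crit ≈ 3.22. Reject H₀. At least one mean differs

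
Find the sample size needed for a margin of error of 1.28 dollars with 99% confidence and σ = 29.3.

n = (z*σ/E)² = (2.576×29.3/1.28)² = 3477.02 → n = 3478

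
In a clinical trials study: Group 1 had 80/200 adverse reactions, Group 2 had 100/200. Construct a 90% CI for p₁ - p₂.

p̂₁ = 0.4, p̂₂ = 0.5. Difference = -0.1. CI = (-0.181, -0.019)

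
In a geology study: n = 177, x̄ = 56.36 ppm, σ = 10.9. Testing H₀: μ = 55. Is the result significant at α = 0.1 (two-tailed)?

z = (56.36 - 55)/(10.9/√177) = 1.66. Since |z| > 1.645, significant at α = 0.1.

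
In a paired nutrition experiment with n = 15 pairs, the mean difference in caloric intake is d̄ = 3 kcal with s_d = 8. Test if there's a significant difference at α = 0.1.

t = d̄/(s_d/√n) = 3/(8/√15) = 1.452. df = 14, critical t = ±1.761. Fail to reject H₀.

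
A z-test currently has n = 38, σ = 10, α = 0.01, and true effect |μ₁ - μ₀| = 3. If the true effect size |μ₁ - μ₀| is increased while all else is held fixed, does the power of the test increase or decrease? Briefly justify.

Power increases: a larger true effect increases the non-centrality λ = |μ₁ - μ₀|/(σ/√n).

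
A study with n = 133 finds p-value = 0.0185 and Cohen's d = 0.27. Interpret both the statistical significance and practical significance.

Statistically significant (p = 0.0185 < 0.05). Cohen's d = 0.27 indicates a small effect size. Both statistical and practical significance should be considered.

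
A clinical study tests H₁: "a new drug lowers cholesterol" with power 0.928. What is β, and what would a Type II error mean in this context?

β = 1 - power = 1 - 0.928 = 0.072. A Type II error is failing to reject H₀ when H₀ is false (false negative) — here, failing to conclude that a new drug lowers cholesterol when in fact it is true. Consequence: shelving an effective drug — patients miss out on a treatment that would have helped.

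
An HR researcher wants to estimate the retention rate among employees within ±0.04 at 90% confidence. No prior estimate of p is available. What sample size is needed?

Conservative approach: use p = 0.5 (maximizes p(1-p) = 0.25). n = z²(0.25)/E² = 1.645²×0.25/0.04² = 422.8 → n = 423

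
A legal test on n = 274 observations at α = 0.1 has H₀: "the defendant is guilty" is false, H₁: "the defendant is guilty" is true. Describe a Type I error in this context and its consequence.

Type I error: rejecting H₀ when it is true — concluding that the defendant is guilty when in fact it is not. Consequence: convicting an innocent person.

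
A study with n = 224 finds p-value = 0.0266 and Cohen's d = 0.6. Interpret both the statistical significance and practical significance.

Statistically significant (p = 0.0266 < 0.05). Cohen's d = 0.6 indicates a medium effect size. Both statistical and practical significance should be considered.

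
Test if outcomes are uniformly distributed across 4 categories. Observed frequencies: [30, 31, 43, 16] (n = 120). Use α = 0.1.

Expected = 30 each. χ² = Σ(O-E)²/E = 12.2. df = 3, critical value = 6.251. Reject H₀.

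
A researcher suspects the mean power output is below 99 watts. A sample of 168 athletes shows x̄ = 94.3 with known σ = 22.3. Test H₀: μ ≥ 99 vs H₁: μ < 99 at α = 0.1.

z = -2.732. Critical value: -1.28. Reject H₀.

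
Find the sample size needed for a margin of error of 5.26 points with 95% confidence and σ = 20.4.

n = (z*σ/E)² = (1.96×20.4/5.26)² = 57.8 → n = 58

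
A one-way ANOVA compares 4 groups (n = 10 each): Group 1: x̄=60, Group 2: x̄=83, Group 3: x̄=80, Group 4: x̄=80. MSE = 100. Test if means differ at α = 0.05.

Grand mean = 75.75. SS_between = 3367.5, MS_between = 1122.5. F = 11.225, F_crit ≈ 2.866. Reject H₀.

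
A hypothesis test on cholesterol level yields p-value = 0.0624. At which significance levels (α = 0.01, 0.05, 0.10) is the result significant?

p = 0.0624. Significant at: α = 0.1.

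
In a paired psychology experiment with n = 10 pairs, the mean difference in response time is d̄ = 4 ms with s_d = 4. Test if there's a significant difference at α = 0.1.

t = d̄/(s_d/√n) = 4/(4/√10) = 3.162. df = 9, critical t = ±1.833. Reject H₀.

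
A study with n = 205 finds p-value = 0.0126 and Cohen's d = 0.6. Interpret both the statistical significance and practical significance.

Statistically significant (p = 0.0126 < 0.05). Cohen's d = 0.6 indicates a medium effect size. Both statistical and practical significance should be considered.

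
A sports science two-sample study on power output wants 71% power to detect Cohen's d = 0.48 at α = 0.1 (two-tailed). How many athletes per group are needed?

z_{α/2} = 1.645, z_β = Φ⁻¹(0.71) = 0.553. For small effect (d = 0.48): n per group = 2(z_{α/2} + z_β)²/d² = 2(1.645 + 0.553)²/0.48² = 41.9 → 42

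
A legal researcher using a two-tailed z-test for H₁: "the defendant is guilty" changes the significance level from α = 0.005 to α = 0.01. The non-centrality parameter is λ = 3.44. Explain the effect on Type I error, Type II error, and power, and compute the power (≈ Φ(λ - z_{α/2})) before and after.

Increasing α from 0.005 to 0.01:
• Type I error rate increases (α is the Type I rate by definition).
• Critical value moves from z_{α/2} = 2.807 to 2.576, so power = Φ(λ - z_{α/2}) goes from Φ(3.44 - 2.807) = 0.737 to Φ(3.44 - 2.576) = 0.806.
• Type II error rate β = 1 - power therefore decreases (0.263 → 0.194).
Appropriate when false negatives are costly — here, acquitting a guilty person.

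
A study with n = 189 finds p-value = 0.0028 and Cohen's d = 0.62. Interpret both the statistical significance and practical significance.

Statistically significant (p = 0.0028 < 0.05). Cohen's d = 0.62 indicates a medium effect size. Both statistical and practical significance should be considered.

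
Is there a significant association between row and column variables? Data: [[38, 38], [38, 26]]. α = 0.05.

χ² = 1.23. df = 1, critical = 3.841. Fail to reject H₀. No evidence of dependence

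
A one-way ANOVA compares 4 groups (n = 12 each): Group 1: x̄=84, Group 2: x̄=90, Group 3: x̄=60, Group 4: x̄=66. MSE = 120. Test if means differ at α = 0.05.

Grand mean = 75.0. SS_between = 7344.0, MS_between = 2448.0. F = 20.4, F_crit ≈ 2.816. Reject H₀.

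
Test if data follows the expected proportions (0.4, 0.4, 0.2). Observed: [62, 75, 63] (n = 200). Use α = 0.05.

Expected: [80.0, 80.0, 40.0]. χ² = 17.587. df = 2, critical = 5.991. Reject H₀.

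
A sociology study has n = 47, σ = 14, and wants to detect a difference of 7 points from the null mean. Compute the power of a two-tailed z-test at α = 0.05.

SE = σ/√n = 14/√47 = 2.042. Non-centrality λ = d/SE = 7/2.042 = 3.428. Power ≈ Φ(λ - z_{α/2}) = Φ(3.428 - 1.96) = Φ(1.468) = 0.929.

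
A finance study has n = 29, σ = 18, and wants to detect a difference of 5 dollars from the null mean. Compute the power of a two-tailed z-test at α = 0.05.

SE = σ/√n = 18/√29 = 3.343. Non-centrality λ = d/SE = 5/3.343 = 1.496. Power ≈ Φ(λ - z_{α/2}) = Φ(1.496 - 1.96) = Φ(-0.464) = 0.321.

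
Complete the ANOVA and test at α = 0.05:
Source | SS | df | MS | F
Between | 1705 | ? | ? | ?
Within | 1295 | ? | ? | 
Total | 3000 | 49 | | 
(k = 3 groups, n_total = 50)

df_between = 2, df_within = 47. MS_between = 852.5, MS_within = 27.55. F = 30.94, F_crit ≈ 3.195. Reject H₀.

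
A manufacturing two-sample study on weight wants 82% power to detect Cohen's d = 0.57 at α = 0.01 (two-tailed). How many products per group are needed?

z_{α/2} = 2.576, z_β = Φ⁻¹(0.82) = 0.915. For medium effect (d = 0.57): n per group = 2(z_{α/2} + z_β)²/d² = 2(2.576 + 0.915)²/0.57² = 75.02 → 76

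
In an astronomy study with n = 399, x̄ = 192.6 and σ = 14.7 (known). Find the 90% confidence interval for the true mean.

CI = x̄ ± z*(σ/√n) = 192.6 ± 1.645(14.7/√399) = 192.6 ± 1.21 = (191.39, 193.81)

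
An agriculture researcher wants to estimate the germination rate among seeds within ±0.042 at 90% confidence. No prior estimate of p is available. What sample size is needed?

Conservative approach: use p = 0.5 (maximizes p(1-p) = 0.25). n = z²(0.25)/E² = 1.645²×0.25/0.042² = 383.5 → n = 384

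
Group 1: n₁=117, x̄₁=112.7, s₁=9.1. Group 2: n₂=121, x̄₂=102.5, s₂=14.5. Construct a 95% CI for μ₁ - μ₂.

Difference = 10.2. SE = √(9.1²/117 + 14.5²/121) = 1.564. CI = (7.14, 13.26)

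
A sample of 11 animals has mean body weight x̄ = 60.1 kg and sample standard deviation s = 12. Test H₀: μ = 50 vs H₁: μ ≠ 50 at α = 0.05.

t = (x̄ - μ₀)/(s/√n) = (60.1 - 50)/(12/√11) = 2.791. df = 10, critical t = ±2.228. Reject H₀.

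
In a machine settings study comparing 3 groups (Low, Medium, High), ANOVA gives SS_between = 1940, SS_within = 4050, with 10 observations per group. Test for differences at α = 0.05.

df_between = 2, df_within = 27. F = MS_between/MS_within = 970.0/150.0 = 6.467. F_crit ≈ 3.354. Reject H₀. At least one mean differs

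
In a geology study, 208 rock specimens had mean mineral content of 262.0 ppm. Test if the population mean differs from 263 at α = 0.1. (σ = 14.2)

z = (x̄ - μ₀)/(σ/√n) = (262.0 - 263)/(14.2/√208) = -1.016. Critical value: ±1.645. Since |-1.016| ≤ 1.645, Fail to reject H₀.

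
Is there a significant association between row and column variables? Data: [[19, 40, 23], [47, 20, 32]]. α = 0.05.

χ² = 18.585. df = 2, critical = 5.991. Reject H₀. Variables are dependent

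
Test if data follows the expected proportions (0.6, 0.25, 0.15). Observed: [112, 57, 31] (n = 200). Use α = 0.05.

Expected: [120.0, 50.0, 30.0]. χ² = 1.547. df = 2, critical = 5.991. Fail to reject H₀.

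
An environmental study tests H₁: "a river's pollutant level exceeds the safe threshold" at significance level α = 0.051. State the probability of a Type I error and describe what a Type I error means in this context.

P(Type I error) = α = 0.051. A Type I error is rejecting H₀ when H₀ is actually true (false positive) — here, concluding that a river's pollutant level exceeds the safe threshold when in fact this is not the case. Consequence: shutting down a compliant factory unnecessarily.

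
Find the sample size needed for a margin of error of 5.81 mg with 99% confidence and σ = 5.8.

n = (z*σ/E)² = (2.576×5.8/5.81)² = 6.6 → n = 7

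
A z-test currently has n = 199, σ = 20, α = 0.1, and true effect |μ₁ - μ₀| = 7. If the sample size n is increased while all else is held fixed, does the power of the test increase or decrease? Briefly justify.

Power increases: a larger n shrinks the standard error σ/√n, moving the sampling distribution under H₁ further from the critical value.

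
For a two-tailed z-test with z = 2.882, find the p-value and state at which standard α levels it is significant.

p = 2·P(Z > |2.882|) = 2·(1 - Φ(2.882)) ≈ 0.004. Significant at α = 0.1; Significant at α = 0.05; Significant at α = 0.01.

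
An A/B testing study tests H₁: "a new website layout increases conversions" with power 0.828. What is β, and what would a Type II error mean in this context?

β = 1 - power = 1 - 0.828 = 0.172. A Type II error is failing to reject H₀ when H₀ is false (false negative) — here, failing to conclude that a new website layout increases conversions when in fact it is true. Consequence: discarding a layout that would have improved conversions — lost revenue.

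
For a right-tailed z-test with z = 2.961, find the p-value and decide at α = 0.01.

p = P(Z > 2.961) = 1 - Φ(2.961) ≈ 0.0015. Since p < 0.01, reject H₀ (significant) at α = 0.01.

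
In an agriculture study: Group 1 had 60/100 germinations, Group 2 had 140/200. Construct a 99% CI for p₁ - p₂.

p̂₁ = 0.6, p̂₂ = 0.7. Difference = -0.1. CI = (-0.251, 0.051)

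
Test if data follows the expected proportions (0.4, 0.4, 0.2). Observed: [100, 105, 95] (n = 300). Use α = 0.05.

Expected: [120.0, 120.0, 60.0]. χ² = 25.625. df = 2, critical = 5.991. Reject H₀.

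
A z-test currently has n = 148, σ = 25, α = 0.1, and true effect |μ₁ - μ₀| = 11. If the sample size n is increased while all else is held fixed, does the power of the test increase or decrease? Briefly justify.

Power increases: a larger n shrinks the standard error σ/√n, moving the sampling distribution under H₁ further from the critical value.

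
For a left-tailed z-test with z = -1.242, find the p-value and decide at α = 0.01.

p = P(Z < -1.242) = Φ(-1.242) ≈ 0.1071. Since p ≥ 0.01, fail to reject H₀ (not significant) at α = 0.01.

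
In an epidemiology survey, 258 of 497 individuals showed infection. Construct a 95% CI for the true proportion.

p̂ = 0.519. CI = p̂ ± z*√(p̂(1-p̂)/n) = (0.475, 0.563)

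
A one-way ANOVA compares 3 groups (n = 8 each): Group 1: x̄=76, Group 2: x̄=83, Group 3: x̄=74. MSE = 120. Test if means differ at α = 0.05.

Grand mean = 77.67. SS_between = 357.33, MS_between = 178.67. F = 1.489, F_crit ≈ 3.467. Fail to reject H₀.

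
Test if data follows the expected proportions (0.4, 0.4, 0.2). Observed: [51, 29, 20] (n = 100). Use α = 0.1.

Expected: [40.0, 40.0, 20.0]. χ² = 6.05. df = 2, critical = 4.605. Reject H₀.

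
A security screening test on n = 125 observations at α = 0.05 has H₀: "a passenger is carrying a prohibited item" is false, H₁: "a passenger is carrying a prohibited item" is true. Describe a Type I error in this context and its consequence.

Type I error: rejecting H₀ when it is true — concluding that a passenger is carrying a prohibited item when in fact it is not. Consequence: detaining an innocent passenger — delay and inconvenience.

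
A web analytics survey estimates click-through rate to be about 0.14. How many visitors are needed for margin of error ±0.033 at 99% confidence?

n = z²p(1-p)/E² = 2.576²×0.14×0.86/0.033² = 733.7 → n = 734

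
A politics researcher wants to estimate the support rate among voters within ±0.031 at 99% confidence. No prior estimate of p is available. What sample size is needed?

Conservative approach: use p = 0.5 (maximizes p(1-p) = 0.25). n = z²(0.25)/E² = 2.576²×0.25/0.031² = 1726.3 → n = 1727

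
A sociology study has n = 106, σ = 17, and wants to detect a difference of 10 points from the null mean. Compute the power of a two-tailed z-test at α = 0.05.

SE = σ/√n = 17/√106 = 1.651. Non-centrality λ = d/SE = 10/1.651 = 6.056. Power ≈ Φ(λ - z_{α/2}) = Φ(6.056 - 1.96) = Φ(4.096) = 1.0.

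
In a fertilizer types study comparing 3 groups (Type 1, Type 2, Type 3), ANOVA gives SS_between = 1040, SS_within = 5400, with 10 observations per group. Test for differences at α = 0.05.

df_between = 2, df_within = 27. F = MS_between/MS_within = 520.0/200.0 = 2.6. F_crit ≈ 3.354. Fail to reject H₀.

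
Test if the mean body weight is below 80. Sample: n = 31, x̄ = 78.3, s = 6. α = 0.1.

t = (78.3 - 80)/(6/√31) = -1.578, df = 30. Critical t = -1.31. Reject H₀.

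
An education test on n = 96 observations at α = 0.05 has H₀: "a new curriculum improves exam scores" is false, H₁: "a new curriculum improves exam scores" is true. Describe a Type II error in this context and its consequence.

Type II error: failing to reject H₀ when it is false — concluding that a new curriculum improves exam scores is not supported when in fact it is. Consequence: keeping the old curriculum when the new one would have helped students.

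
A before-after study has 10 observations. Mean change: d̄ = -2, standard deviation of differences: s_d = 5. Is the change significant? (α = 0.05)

t = d̄/(s_d/√n) = -2/(5/√10) = -1.265. df = 9, critical t = ±2.262. Fail to reject H₀.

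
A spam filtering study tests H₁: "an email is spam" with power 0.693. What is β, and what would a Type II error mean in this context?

β = 1 - power = 1 - 0.693 = 0.307. A Type II error is failing to reject H₀ when H₀ is false (false negative) — here, failing to conclude that an email is spam when in fact it is true. Consequence: a spam email lands in the inbox.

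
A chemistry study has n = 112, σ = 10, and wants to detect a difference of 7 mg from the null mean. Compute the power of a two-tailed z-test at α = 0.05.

SE = σ/√n = 10/√112 = 0.945. Non-centrality λ = d/SE = 7/0.945 = 7.408. Power ≈ Φ(λ - z_{α/2}) = Φ(7.408 - 1.96) = Φ(5.448) = 1.0.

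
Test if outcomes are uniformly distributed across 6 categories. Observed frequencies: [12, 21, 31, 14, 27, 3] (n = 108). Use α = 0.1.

Expected = 18 each. χ² = Σ(O-E)²/E = 29.778. df = 5, critical value = 9.236. Reject H₀.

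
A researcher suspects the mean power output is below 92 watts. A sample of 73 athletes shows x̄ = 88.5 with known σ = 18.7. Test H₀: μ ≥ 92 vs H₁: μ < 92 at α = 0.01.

z = -1.599. Critical value: -2.33. Fail to reject H₀.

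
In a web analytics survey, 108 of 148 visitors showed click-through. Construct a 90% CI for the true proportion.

p̂ = 0.73. CI = p̂ ± z*√(p̂(1-p̂)/n) = (0.67, 0.79)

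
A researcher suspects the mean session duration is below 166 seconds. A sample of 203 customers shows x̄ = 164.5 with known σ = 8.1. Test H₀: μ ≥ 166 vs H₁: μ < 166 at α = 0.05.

z = -2.638. Critical value: -1.645. Reject H₀.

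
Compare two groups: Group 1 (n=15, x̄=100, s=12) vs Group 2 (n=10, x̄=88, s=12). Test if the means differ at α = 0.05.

Pooled sp = 12.0. t = 2.449, df = 23. Critical t = ±2.069. Reject H₀.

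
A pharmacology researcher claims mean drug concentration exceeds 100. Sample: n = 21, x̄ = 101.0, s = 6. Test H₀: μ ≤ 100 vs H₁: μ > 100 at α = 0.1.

t = (101.0 - 100)/(6/√21) = 0.764, df = 20. Critical t = 1.325. Fail to reject H₀.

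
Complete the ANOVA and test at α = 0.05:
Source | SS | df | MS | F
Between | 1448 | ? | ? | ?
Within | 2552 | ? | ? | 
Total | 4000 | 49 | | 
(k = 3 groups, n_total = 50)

df_between = 2, df_within = 47. MS_between = 724.0, MS_within = 54.3. F = 13.334, F_crit ≈ 3.195. Reject H₀.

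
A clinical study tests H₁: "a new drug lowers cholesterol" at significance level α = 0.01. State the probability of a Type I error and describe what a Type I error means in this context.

P(Type I error) = α = 0.01. A Type I error is rejecting H₀ when H₀ is actually true (false positive) — here, concluding that a new drug lowers cholesterol when in fact this is not the case. Consequence: approving an ineffective drug — patients take a useless medication and may skip effective alternatives.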